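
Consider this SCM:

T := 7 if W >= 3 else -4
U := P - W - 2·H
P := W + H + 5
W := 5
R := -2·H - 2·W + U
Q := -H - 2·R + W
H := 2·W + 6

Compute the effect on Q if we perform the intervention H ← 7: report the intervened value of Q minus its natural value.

Under do(H=7), the mechanism H := 2·W + 6 is discarded; H is fixed at 7.
P = W + H + 5  [with W=5, H=7]  = 17
U = P - W - 2·H  [with P=17, W=5, H=7]  = -2
R = -2·H - 2·W + U  [with H=7, W=5, U=-2]  = -26
Q = -H - 2·R + W  [with H=7, R=-26, W=5]  = 50
Without intervention: H = 2·W + 6  [with W=5]  = 16; P = W + H + 5  [with W=5, H=16]  = 26; U = P - W - 2·H  [with P=26, W=5, H=16]  = -11; R = -2·H - 2·W + U  [with H=16, W=5, U=-11]  = -53; Q = -H - 2·R + W  [with H=16, R=-53, W=5]  = 95.
Change = 50 − 95 = -45.

-45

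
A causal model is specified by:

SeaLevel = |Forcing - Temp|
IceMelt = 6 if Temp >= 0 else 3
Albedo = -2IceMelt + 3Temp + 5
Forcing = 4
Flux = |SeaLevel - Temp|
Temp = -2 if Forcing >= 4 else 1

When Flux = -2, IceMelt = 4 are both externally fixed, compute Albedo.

Under do(Flux = -2, IceMelt = 4), each intervened variable's structural equation is replaced by its fixed value.
Temp = -2 if Forcing >= 4 else 1  [with Forcing=4]  = -2
Albedo = -2IceMelt + 3Temp + 5  [with IceMelt=4, Temp=-2]  = -9

-9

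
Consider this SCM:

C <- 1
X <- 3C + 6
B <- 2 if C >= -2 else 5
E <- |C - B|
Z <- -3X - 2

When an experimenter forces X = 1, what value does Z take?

do(X=1) replaces the equation X <- 3C + 6 with the constant X = 1.
Z = -3X - 2  [with X=1]  = -5

-5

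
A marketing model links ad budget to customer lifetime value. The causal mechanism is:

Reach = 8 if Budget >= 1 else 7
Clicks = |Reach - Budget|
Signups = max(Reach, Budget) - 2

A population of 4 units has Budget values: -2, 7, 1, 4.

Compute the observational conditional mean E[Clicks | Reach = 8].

4

Conditioning on Reach=8 selects the 3 unit(s) with Budget ∈ {7, 1, 4}. Their Clicks values: 1, 7, 4. Mean = 4.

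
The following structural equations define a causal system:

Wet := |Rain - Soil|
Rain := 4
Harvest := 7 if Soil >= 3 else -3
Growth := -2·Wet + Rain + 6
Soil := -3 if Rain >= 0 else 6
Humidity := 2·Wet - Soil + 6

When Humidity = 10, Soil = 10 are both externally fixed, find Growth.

-2

Setting Humidity = 10, Soil = 10 by intervention discards those variables' equations.
Wet = |Rain - Soil|  [with Rain=4, Soil=10]  = 6
Growth = -2·Wet + Rain + 6  [with Wet=6, Rain=4]  = -2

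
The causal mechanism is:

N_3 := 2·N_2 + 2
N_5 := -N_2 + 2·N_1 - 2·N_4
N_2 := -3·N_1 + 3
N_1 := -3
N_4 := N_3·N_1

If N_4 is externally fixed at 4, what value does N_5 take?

Intervening sets N_4 = 4 and removes its equation (N_4 := N_3·N_1).
N_2 = -3·N_1 + 3  [with N_1=-3]  = 12
N_5 = -N_2 + 2·N_1 - 2·N_4  [with N_2=12, N_1=-3, N_4=4]  = -26

-26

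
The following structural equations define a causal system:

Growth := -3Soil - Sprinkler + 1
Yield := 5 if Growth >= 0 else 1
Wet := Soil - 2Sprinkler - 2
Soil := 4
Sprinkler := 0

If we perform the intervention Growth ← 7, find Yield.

5

Intervening sets Growth = 7 and removes its equation (Growth := -3Soil - Sprinkler + 1).
Yield = 5 if Growth >= 0 else 1  [with Growth=7]  = 5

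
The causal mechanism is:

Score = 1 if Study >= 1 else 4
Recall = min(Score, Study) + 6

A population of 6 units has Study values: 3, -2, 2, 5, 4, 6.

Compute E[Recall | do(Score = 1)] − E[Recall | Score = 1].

-0.5

do(Score=1) breaks Score's dependence on Study. With Score=1 fixed, Recall across the units is 7, 4, 7, 7, 7, 7, mean 6.5.
E[Recall|Score=1] averages over only the 5 units with Score=1 (Study = 3, 2, 5, 4, 6): Recall = 7, 7, 7, 7, 7, mean 7.
Difference = 6.5 − 7 = -0.5.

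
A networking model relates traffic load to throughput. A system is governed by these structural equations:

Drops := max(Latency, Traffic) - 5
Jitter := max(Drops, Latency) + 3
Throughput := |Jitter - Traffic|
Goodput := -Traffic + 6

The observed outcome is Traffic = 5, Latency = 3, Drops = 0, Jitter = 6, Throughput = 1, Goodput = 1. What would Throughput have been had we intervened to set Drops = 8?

do(Drops=8) replaces the equation Drops := max(Latency, Traffic) - 5 with the constant Drops = 8.
Jitter = max(Drops, Latency) + 3  [with Drops=8, Latency=3]  = 11
Throughput = |Jitter - Traffic|  [with Jitter=11, Traffic=5]  = 6

6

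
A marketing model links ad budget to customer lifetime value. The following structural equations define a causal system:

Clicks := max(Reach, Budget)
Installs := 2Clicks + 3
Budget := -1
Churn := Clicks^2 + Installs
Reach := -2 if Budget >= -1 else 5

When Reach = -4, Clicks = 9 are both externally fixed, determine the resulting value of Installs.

21

Setting Reach = -4, Clicks = 9 by intervention discards those variables' equations.
Installs = 2Clicks + 3  [with Clicks=9]  = 21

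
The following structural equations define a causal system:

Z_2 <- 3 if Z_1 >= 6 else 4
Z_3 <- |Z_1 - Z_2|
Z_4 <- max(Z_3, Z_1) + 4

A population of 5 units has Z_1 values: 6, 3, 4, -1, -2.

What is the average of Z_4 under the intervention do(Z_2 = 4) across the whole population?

Every unit gets Z_2=4 under the intervention. Z_4 values become 10, 7, 8, 9, 10; E[Z_4|do(Z_2=4)] = 8.8.

8.8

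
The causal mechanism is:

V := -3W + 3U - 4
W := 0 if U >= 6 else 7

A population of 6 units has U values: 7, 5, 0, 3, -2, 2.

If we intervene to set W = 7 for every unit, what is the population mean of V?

Under do(W=7), W's equation is replaced by W=7 for every unit. Per-unit V: -4, -10, -25, -16, -31, -19. Mean = -17.5.

-17.5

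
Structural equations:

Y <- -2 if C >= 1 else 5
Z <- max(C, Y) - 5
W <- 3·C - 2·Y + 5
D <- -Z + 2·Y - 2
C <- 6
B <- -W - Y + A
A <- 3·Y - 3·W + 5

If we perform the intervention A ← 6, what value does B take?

Intervening sets A = 6 and removes its equation (A <- 3·Y - 3·W + 5).
Y = -2 if C >= 1 else 5  [with C=6]  = -2
W = 3·C - 2·Y + 5  [with C=6, Y=-2]  = 27
B = -W - Y + A  [with W=27, Y=-2, A=6]  = -19

-19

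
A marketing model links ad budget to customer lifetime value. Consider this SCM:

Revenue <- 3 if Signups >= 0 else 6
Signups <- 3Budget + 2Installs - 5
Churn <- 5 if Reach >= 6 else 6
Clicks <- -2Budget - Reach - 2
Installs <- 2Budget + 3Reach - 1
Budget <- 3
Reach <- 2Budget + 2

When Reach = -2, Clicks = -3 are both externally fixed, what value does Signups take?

2

Under do(Reach = -2, Clicks = -3), each intervened variable's structural equation is replaced by its fixed value.
Installs = 2Budget + 3Reach - 1  [with Budget=3, Reach=-2]  = -1
Signups = 3Budget + 2Installs - 5  [with Budget=3, Installs=-1]  = 2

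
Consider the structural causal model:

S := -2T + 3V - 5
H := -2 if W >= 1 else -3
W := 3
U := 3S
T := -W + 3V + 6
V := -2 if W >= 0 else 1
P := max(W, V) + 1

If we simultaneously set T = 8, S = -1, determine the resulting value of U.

Under do(T = 8, S = -1), each intervened variable's structural equation is replaced by its fixed value.
U = 3S  [with S=-1]  = -3

-3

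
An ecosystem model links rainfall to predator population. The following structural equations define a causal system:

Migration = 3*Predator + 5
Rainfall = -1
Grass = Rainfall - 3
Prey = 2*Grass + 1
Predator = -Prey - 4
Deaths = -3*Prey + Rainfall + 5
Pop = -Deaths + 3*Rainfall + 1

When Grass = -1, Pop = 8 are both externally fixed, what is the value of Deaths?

7

Setting Grass = -1, Pop = 8 by intervention discards those variables' equations.
Prey = 2*Grass + 1  [with Grass=-1]  = -1
Deaths = -3*Prey + Rainfall + 5  [with Prey=-1, Rainfall=-1]  = 7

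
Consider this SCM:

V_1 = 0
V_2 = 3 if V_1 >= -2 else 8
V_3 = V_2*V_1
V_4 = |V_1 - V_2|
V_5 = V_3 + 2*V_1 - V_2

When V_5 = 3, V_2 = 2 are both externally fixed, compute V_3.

Setting V_5 = 3, V_2 = 2 by intervention discards those variables' equations.
V_3 = V_2*V_1  [with V_2=2, V_1=0]  = 0

0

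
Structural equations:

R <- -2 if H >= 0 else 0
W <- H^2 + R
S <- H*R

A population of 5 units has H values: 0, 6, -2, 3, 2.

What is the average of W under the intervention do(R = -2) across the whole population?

8.6

do(R=-2) breaks R's dependence on H. With R=-2 fixed, W across the units is -2, 34, 2, 7, 2, mean 8.6.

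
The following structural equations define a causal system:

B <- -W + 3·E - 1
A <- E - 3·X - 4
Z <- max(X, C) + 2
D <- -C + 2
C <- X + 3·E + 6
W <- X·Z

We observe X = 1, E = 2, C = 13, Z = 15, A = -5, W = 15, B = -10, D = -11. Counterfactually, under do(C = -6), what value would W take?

3

The intervention breaks the incoming arrows to C: C <- X + 3·E + 6 no longer applies, and C = -6.
Z = max(X, C) + 2  [with X=1, C=-6]  = 3
W = X·Z  [with X=1, Z=3]  = 3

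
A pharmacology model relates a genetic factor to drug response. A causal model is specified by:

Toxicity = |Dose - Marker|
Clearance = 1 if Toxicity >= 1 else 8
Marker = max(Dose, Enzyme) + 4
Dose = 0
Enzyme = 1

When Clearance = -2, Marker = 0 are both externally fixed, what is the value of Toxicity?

0

Under do(Clearance = -2, Marker = 0), each intervened variable's structural equation is replaced by its fixed value.
Toxicity = |Dose - Marker|  [with Dose=0, Marker=0]  = 0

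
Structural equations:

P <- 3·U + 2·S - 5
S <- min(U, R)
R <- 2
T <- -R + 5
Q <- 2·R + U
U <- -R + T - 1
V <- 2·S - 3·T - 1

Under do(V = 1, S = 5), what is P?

5

Setting V = 1, S = 5 by intervention discards those variables' equations.
T = -R + 5  [with R=2]  = 3
U = -R + T - 1  [with R=2, T=3]  = 0
P = 3·U + 2·S - 5  [with U=0, S=5]  = 5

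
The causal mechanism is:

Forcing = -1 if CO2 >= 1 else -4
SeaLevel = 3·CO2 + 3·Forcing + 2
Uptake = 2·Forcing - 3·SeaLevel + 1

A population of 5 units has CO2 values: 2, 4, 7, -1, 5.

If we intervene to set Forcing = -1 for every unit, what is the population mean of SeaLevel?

9.2

Under do(Forcing=-1), Forcing's equation is replaced by Forcing=-1 for every unit. Per-unit SeaLevel: 5, 11, 20, -4, 14. Mean = 9.2.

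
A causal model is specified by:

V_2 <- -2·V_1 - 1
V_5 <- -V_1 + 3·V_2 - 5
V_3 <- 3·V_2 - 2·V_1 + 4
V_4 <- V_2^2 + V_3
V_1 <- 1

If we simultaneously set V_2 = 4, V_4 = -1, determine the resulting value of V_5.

Setting V_2 = 4, V_4 = -1 by intervention discards those variables' equations.
V_5 = -V_1 + 3·V_2 - 5  [with V_1=1, V_2=4]  = 6

6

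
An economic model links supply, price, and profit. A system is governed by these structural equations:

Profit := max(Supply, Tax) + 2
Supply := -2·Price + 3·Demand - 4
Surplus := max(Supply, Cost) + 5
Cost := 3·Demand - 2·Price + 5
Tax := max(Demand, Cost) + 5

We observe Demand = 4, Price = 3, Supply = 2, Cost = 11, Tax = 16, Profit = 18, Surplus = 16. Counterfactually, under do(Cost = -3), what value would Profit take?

11

Under do(Cost=-3), the mechanism Cost := 3·Demand - 2·Price + 5 is discarded; Cost is fixed at -3.
Supply = -2·Price + 3·Demand - 4  [with Price=3, Demand=4]  = 2
Tax = max(Demand, Cost) + 5  [with Demand=4, Cost=-3]  = 9
Profit = max(Supply, Tax) + 2  [with Supply=2, Tax=9]  = 11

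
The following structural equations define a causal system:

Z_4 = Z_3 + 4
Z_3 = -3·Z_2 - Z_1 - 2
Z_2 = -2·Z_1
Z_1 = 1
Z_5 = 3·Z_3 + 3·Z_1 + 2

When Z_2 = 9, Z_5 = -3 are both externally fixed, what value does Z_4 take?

The joint intervention fixes Z_2 = 9, Z_5 = -3, removing each variable's own equation.
Z_3 = -3·Z_2 - Z_1 - 2  [with Z_2=9, Z_1=1]  = -30
Z_4 = Z_3 + 4  [with Z_3=-30]  = -26

-26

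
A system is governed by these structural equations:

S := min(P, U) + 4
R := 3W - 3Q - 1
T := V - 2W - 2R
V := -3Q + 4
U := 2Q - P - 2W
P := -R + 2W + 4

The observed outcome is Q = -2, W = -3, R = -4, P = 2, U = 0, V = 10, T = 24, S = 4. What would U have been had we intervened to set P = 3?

-1

Intervening sets P = 3 and removes its equation (P := -R + 2W + 4).
U = 2Q - P - 2W  [with Q=-2, P=3, W=-3]  = -1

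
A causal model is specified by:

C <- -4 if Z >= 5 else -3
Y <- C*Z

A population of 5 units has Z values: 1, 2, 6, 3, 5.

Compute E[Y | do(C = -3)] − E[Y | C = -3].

Every unit gets C=-3 under the intervention. Y values become -3, -6, -18, -9, -15; E[Y|do(C=-3)] = -10.2.
Observing C=-3 restricts to units where C's equation naturally yields -3: Z ∈ {1, 2, 3}. In that subpopulation Y = -3, -6, -9, mean -6.
Difference = -10.2 − (-6) = -4.2.

-4.2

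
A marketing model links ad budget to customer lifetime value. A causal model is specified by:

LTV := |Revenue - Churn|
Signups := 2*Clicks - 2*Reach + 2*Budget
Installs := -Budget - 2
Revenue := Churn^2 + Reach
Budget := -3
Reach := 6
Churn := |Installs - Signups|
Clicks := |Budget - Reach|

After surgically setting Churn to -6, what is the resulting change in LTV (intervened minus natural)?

Intervening sets Churn = -6 and removes its equation (Churn := |Installs - Signups|).
Revenue = Churn^2 + Reach  [with Churn=-6, Reach=6]  = 42
LTV = |Revenue - Churn|  [with Revenue=42, Churn=-6]  = 48
Without intervention: Clicks = |Budget - Reach|  [with Budget=-3, Reach=6]  = 9; Installs = -Budget - 2  [with Budget=-3]  = 1; Signups = 2*Clicks - 2*Reach + 2*Budget  [with Clicks=9, Reach=6, Budget=-3]  = 0; Churn = |Installs - Signups|  [with Installs=1, Signups=0]  = 1; Revenue = Churn^2 + Reach  [with Churn=1, Reach=6]  = 7; LTV = |Revenue - Churn|  [with Revenue=7, Churn=1]  = 6.
Change = 48 − 6 = 42.

42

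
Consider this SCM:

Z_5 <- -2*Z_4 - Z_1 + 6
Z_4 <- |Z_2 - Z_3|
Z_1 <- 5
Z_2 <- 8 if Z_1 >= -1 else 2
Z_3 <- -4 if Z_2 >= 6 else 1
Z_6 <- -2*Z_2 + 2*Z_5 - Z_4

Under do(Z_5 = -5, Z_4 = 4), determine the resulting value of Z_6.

-30

Setting Z_5 = -5, Z_4 = 4 by intervention discards those variables' equations.
Z_2 = 8 if Z_1 >= -1 else 2  [with Z_1=5]  = 8
Z_6 = -2*Z_2 + 2*Z_5 - Z_4  [with Z_2=8, Z_5=-5, Z_4=4]  = -30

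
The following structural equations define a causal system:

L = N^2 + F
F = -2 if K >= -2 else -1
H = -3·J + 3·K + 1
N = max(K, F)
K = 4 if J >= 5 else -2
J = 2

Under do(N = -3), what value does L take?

7

The intervention breaks the incoming arrows to N: N = max(K, F) no longer applies, and N = -3.
K = 4 if J >= 5 else -2  [with J=2]  = -2
F = -2 if K >= -2 else -1  [with K=-2]  = -2
L = N^2 + F  [with N=-3, F=-2]  = 7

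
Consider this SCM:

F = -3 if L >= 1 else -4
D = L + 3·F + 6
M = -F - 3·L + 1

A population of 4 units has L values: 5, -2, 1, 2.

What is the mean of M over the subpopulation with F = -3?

Conditioning on F=-3 selects the 3 unit(s) with L ∈ {5, 1, 2}. Their M values: -11, 1, -2. Mean = -4.

-4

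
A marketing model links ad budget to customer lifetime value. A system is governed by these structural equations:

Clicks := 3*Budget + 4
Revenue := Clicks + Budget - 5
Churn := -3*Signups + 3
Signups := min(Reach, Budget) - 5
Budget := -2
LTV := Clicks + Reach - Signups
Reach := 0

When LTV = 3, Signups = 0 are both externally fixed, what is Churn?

3

Under do(LTV = 3, Signups = 0), each intervened variable's structural equation is replaced by its fixed value.
Churn = -3*Signups + 3  [with Signups=0]  = 3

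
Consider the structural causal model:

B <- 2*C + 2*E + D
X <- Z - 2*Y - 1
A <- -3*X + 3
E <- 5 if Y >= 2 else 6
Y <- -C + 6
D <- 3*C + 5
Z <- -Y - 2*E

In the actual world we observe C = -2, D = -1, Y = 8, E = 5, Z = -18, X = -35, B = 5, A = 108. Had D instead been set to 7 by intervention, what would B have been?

Under do(D=7), the mechanism D <- 3*C + 5 is discarded; D is fixed at 7.
Y = -C + 6  [with C=-2]  = 8
E = 5 if Y >= 2 else 6  [with Y=8]  = 5
B = 2*C + 2*E + D  [with C=-2, E=5, D=7]  = 13

13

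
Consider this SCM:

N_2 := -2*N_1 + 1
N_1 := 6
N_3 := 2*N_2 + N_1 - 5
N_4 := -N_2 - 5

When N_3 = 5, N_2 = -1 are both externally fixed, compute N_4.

The joint intervention fixes N_3 = 5, N_2 = -1, removing each variable's own equation.
N_4 = -N_2 - 5  [with N_2=-1]  = -4

-4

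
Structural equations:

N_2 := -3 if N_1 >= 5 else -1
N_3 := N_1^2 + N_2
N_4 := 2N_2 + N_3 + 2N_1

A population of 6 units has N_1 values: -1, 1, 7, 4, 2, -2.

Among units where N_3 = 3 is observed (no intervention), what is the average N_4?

1

Observing N_3=3 restricts to units where N_3's equation naturally yields 3: N_1 ∈ {2, -2}. In that subpopulation N_4 = 5, -3, mean 1.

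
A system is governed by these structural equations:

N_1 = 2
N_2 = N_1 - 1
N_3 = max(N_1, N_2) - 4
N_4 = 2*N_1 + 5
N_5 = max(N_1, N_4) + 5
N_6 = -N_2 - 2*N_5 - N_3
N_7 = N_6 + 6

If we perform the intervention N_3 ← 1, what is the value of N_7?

-24

The intervention breaks the incoming arrows to N_3: N_3 = max(N_1, N_2) - 4 no longer applies, and N_3 = 1.
N_2 = N_1 - 1  [with N_1=2]  = 1
N_4 = 2*N_1 + 5  [with N_1=2]  = 9
N_5 = max(N_1, N_4) + 5  [with N_1=2, N_4=9]  = 14
N_6 = -N_2 - 2*N_5 - N_3  [with N_2=1, N_5=14, N_3=1]  = -30
N_7 = N_6 + 6  [with N_6=-30]  = -24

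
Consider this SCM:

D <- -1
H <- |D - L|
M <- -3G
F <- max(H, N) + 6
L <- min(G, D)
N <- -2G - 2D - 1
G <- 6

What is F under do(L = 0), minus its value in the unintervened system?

Under do(L=0), the mechanism L <- min(G, D) is discarded; L is fixed at 0.
N = -2G - 2D - 1  [with G=6, D=-1]  = -11
H = |D - L|  [with D=-1, L=0]  = 1
F = max(H, N) + 6  [with H=1, N=-11]  = 7
Without intervention: N = -2G - 2D - 1  [with G=6, D=-1]  = -11; L = min(G, D)  [with G=6, D=-1]  = -1; H = |D - L|  [with D=-1, L=-1]  = 0; F = max(H, N) + 6  [with H=0, N=-11]  = 6.
Change = 7 − 6 = 1.

1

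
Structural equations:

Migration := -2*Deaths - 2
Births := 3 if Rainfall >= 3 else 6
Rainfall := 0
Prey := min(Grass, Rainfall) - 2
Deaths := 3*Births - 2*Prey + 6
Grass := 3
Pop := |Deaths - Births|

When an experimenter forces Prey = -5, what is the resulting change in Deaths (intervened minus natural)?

6

do(Prey=-5) replaces the equation Prey := min(Grass, Rainfall) - 2 with the constant Prey = -5.
Births = 3 if Rainfall >= 3 else 6  [with Rainfall=0]  = 6
Deaths = 3*Births - 2*Prey + 6  [with Births=6, Prey=-5]  = 34
Without intervention: Prey = min(Grass, Rainfall) - 2  [with Grass=3, Rainfall=0]  = -2; Births = 3 if Rainfall >= 3 else 6  [with Rainfall=0]  = 6; Deaths = 3*Births - 2*Prey + 6  [with Births=6, Prey=-2]  = 28.
Change = 34 − 28 = 6.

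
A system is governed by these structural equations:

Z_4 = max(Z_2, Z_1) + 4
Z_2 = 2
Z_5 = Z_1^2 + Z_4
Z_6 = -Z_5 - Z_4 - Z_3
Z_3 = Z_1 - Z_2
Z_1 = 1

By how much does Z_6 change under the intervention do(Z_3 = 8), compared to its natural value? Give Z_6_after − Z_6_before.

The intervention breaks the incoming arrows to Z_3: Z_3 = Z_1 - Z_2 no longer applies, and Z_3 = 8.
Z_4 = max(Z_2, Z_1) + 4  [with Z_2=2, Z_1=1]  = 6
Z_5 = Z_1^2 + Z_4  [with Z_1=1, Z_4=6]  = 7
Z_6 = -Z_5 - Z_4 - Z_3  [with Z_5=7, Z_4=6, Z_3=8]  = -21
Without intervention: Z_3 = Z_1 - Z_2  [with Z_1=1, Z_2=2]  = -1; Z_4 = max(Z_2, Z_1) + 4  [with Z_2=2, Z_1=1]  = 6; Z_5 = Z_1^2 + Z_4  [with Z_1=1, Z_4=6]  = 7; Z_6 = -Z_5 - Z_4 - Z_3  [with Z_5=7, Z_4=6, Z_3=-1]  = -12.
Change = -21 − (-12) = -9.

-9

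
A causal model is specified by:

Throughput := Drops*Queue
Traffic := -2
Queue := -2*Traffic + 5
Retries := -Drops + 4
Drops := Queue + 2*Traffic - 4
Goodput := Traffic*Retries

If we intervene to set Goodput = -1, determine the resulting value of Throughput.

9

do(Goodput=-1) replaces the equation Goodput := Traffic*Retries with the constant Goodput = -1.
Since Throughput is not a descendant of the intervened variable, it is unaffected.
Queue = -2*Traffic + 5  [with Traffic=-2]  = 9
Drops = Queue + 2*Traffic - 4  [with Queue=9, Traffic=-2]  = 1
Throughput = Drops*Queue  [with Drops=1, Queue=9]  = 9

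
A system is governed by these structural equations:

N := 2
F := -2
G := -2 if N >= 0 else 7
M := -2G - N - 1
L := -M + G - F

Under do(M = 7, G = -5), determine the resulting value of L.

-10

The joint intervention fixes M = 7, G = -5, removing each variable's own equation.
L = -M + G - F  [with M=7, G=-5, F=-2]  = -10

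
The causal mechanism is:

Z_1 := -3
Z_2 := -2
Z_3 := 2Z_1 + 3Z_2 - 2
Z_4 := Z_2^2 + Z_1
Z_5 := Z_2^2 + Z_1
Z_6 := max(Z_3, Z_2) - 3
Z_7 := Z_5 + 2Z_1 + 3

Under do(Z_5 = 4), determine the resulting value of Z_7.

1

Under do(Z_5=4), the mechanism Z_5 := Z_2^2 + Z_1 is discarded; Z_5 is fixed at 4.
Z_7 = Z_5 + 2Z_1 + 3  [with Z_5=4, Z_1=-3]  = 1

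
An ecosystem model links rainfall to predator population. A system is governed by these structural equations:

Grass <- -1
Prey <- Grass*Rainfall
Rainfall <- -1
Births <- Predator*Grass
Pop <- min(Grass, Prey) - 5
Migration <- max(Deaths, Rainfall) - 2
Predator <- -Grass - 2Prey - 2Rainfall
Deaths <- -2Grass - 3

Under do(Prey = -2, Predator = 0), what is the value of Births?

0

Setting Prey = -2, Predator = 0 by intervention discards those variables' equations.
Births = Predator*Grass  [with Predator=0, Grass=-1]  = 0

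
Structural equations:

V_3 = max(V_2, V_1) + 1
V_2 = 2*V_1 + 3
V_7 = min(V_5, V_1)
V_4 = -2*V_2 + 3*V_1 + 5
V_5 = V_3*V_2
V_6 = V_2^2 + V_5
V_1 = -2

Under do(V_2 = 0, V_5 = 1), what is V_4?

-1

The joint intervention fixes V_2 = 0, V_5 = 1, removing each variable's own equation.
V_4 = -2*V_2 + 3*V_1 + 5  [with V_2=0, V_1=-2]  = -1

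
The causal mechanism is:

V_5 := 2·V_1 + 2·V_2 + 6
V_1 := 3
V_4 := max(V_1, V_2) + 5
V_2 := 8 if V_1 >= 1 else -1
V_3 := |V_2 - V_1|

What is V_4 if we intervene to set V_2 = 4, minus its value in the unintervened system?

-4

Under do(V_2=4), the mechanism V_2 := 8 if V_1 >= 1 else -1 is discarded; V_2 is fixed at 4.
V_4 = max(V_1, V_2) + 5  [with V_1=3, V_2=4]  = 9
Without intervention: V_2 = 8 if V_1 >= 1 else -1  [with V_1=3]  = 8; V_4 = max(V_1, V_2) + 5  [with V_1=3, V_2=8]  = 13.
Change = 9 − 13 = -4.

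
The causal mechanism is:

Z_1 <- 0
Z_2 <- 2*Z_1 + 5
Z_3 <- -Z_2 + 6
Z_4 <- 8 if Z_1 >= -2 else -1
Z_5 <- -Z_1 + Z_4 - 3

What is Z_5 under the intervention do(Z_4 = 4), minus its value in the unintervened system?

Intervening sets Z_4 = 4 and removes its equation (Z_4 <- 8 if Z_1 >= -2 else -1).
Z_5 = -Z_1 + Z_4 - 3  [with Z_1=0, Z_4=4]  = 1
Without intervention: Z_4 = 8 if Z_1 >= -2 else -1  [with Z_1=0]  = 8; Z_5 = -Z_1 + Z_4 - 3  [with Z_1=0, Z_4=8]  = 5.
Change = 1 − 5 = -4.

-4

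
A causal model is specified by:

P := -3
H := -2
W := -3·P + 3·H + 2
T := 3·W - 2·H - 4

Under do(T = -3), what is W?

Under do(T=-3), the mechanism T := 3·W - 2·H - 4 is discarded; T is fixed at -3.
Since W is not a descendant of the intervened variable, it is unaffected.
W = -3·P + 3·H + 2  [with P=-3, H=-2]  = 5

5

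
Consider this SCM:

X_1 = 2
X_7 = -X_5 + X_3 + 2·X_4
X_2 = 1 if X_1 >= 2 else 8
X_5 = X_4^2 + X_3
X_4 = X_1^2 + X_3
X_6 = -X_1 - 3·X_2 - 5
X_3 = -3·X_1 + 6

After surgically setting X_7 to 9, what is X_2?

Under do(X_7=9), the mechanism X_7 = -X_5 + X_3 + 2·X_4 is discarded; X_7 is fixed at 9.
X_2 is not downstream of the intervention, so its value is determined by the original equations.
X_2 = 1 if X_1 >= 2 else 8  [with X_1=2]  = 1

1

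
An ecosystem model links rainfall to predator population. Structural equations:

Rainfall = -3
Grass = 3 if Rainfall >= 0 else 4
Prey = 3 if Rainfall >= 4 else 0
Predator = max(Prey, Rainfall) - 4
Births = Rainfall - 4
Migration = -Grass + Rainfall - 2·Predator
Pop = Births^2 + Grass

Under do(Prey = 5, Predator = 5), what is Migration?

Setting Prey = 5, Predator = 5 by intervention discards those variables' equations.
Grass = 3 if Rainfall >= 0 else 4  [with Rainfall=-3]  = 4
Migration = -Grass + Rainfall - 2·Predator  [with Grass=4, Rainfall=-3, Predator=5]  = -17

-17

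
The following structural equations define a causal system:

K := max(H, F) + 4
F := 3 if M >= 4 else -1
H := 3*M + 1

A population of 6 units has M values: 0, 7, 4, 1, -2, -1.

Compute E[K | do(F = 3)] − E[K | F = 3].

-9.5

Under do(F=3), F's equation is replaced by F=3 for every unit. Per-unit K: 7, 26, 17, 8, 7, 7. Mean = 12.
Conditioning on F=3 selects the 2 unit(s) with M ∈ {7, 4}. Their K values: 26, 17. Mean = 21.5.
Difference = 12 − 21.5 = -9.5.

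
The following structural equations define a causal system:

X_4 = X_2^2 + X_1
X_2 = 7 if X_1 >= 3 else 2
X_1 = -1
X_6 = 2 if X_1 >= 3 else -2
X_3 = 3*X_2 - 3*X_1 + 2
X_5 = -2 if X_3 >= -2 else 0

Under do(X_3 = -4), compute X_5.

do(X_3=-4) replaces the equation X_3 = 3*X_2 - 3*X_1 + 2 with the constant X_3 = -4.
X_5 = -2 if X_3 >= -2 else 0  [with X_3=-4]  = 0

0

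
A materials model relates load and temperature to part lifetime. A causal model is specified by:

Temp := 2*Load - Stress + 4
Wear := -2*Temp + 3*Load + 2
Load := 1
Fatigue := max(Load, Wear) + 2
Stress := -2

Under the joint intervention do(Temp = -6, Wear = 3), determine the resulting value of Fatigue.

Setting Temp = -6, Wear = 3 by intervention discards those variables' equations.
Fatigue = max(Load, Wear) + 2  [with Load=1, Wear=3]  = 5

5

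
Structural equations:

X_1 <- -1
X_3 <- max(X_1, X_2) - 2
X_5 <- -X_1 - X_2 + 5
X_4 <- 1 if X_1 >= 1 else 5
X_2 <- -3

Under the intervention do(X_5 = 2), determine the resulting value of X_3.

-3

do(X_5=2) replaces the equation X_5 <- -X_1 - X_2 + 5 with the constant X_5 = 2.
X_3 is not downstream of the intervention, so its value is determined by the original equations.
X_3 = max(X_1, X_2) - 2  [with X_1=-1, X_2=-3]  = -3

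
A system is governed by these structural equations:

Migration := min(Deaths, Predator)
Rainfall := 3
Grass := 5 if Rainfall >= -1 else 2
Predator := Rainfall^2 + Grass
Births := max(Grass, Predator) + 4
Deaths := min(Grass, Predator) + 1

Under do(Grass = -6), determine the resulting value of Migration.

Under do(Grass=-6), the mechanism Grass := 5 if Rainfall >= -1 else 2 is discarded; Grass is fixed at -6.
Predator = Rainfall^2 + Grass  [with Rainfall=3, Grass=-6]  = 3
Deaths = min(Grass, Predator) + 1  [with Grass=-6, Predator=3]  = -5
Migration = min(Deaths, Predator)  [with Deaths=-5, Predator=3]  = -5

-5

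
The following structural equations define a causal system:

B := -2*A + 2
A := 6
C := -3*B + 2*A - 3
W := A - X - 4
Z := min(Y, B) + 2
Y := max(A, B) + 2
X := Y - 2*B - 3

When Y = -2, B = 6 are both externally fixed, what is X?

Setting Y = -2, B = 6 by intervention discards those variables' equations.
X = Y - 2*B - 3  [with Y=-2, B=6]  = -17

-17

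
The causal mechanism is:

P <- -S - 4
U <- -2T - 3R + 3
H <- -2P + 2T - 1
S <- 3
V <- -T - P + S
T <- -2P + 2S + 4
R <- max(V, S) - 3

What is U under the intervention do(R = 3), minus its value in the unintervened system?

The intervention breaks the incoming arrows to R: R <- max(V, S) - 3 no longer applies, and R = 3.
P = -S - 4  [with S=3]  = -7
T = -2P + 2S + 4  [with P=-7, S=3]  = 24
U = -2T - 3R + 3  [with T=24, R=3]  = -54
Without intervention: P = -S - 4  [with S=3]  = -7; T = -2P + 2S + 4  [with P=-7, S=3]  = 24; V = -T - P + S  [with T=24, P=-7, S=3]  = -14; R = max(V, S) - 3  [with V=-14, S=3]  = 0; U = -2T - 3R + 3  [with T=24, R=0]  = -45.
Change = -54 − (-45) = -9.

-9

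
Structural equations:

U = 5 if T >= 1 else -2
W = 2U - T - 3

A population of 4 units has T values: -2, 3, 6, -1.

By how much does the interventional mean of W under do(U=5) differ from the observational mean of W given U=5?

do(U=5) breaks U's dependence on T. With U=5 fixed, W across the units is 9, 4, 1, 8, mean 5.5.
Observing U=5 restricts to units where U's equation naturally yields 5: T ∈ {3, 6}. In that subpopulation W = 4, 1, mean 2.5.
Difference = 5.5 − 2.5 = 3.

3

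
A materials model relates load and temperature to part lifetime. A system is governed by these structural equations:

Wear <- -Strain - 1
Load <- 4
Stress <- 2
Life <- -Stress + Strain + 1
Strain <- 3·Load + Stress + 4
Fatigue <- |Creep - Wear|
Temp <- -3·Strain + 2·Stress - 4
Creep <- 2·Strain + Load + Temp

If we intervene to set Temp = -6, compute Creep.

34

Intervening sets Temp = -6 and removes its equation (Temp <- -3·Strain + 2·Stress - 4).
Strain = 3·Load + Stress + 4  [with Load=4, Stress=2]  = 18
Creep = 2·Strain + Load + Temp  [with Strain=18, Load=4, Temp=-6]  = 34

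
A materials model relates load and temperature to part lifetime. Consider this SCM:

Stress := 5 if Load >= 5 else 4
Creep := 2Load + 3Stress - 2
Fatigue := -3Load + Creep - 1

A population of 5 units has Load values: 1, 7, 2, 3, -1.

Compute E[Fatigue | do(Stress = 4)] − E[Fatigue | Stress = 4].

-1.15

The intervention sets Stress=4 in all 5 units regardless of Load. Recomputing Fatigue per unit gives 8, 2, 7, 6, 10; average 6.6.
Conditioning on Stress=4 selects the 4 unit(s) with Load ∈ {1, 2, 3, -1}. Their Fatigue values: 8, 7, 6, 10. Mean = 7.75.
Difference = 6.6 − 7.75 = -1.15.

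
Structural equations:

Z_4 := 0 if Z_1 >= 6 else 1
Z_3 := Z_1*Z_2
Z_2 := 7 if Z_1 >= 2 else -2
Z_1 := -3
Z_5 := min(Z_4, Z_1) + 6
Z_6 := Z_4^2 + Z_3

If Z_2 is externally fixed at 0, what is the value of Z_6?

1

Under do(Z_2=0), the mechanism Z_2 := 7 if Z_1 >= 2 else -2 is discarded; Z_2 is fixed at 0.
Z_3 = Z_1*Z_2  [with Z_1=-3, Z_2=0]  = 0
Z_4 = 0 if Z_1 >= 6 else 1  [with Z_1=-3]  = 1
Z_6 = Z_4^2 + Z_3  [with Z_4=1, Z_3=0]  = 1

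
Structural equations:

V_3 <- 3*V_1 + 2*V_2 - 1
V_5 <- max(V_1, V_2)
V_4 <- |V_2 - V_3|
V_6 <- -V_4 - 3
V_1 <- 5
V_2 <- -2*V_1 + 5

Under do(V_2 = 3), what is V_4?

Under do(V_2=3), the mechanism V_2 <- -2*V_1 + 5 is discarded; V_2 is fixed at 3.
V_3 = 3*V_1 + 2*V_2 - 1  [with V_1=5, V_2=3]  = 20
V_4 = |V_2 - V_3|  [with V_2=3, V_3=20]  = 17

17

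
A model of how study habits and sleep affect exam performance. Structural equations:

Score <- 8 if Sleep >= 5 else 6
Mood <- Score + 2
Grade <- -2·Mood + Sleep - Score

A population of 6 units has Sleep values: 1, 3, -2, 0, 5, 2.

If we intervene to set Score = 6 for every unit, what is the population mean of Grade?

-20.5

Every unit gets Score=6 under the intervention. Grade values become -21, -19, -24, -22, -17, -20; E[Grade|do(Score=6)] = -20.5.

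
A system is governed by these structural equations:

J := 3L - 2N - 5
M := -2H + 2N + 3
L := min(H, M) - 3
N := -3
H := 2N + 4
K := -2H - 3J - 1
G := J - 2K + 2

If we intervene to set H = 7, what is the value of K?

Under do(H=7), the mechanism H := 2N + 4 is discarded; H is fixed at 7.
M = -2H + 2N + 3  [with H=7, N=-3]  = -17
L = min(H, M) - 3  [with H=7, M=-17]  = -20
J = 3L - 2N - 5  [with L=-20, N=-3]  = -59
K = -2H - 3J - 1  [with H=7, J=-59]  = 162

162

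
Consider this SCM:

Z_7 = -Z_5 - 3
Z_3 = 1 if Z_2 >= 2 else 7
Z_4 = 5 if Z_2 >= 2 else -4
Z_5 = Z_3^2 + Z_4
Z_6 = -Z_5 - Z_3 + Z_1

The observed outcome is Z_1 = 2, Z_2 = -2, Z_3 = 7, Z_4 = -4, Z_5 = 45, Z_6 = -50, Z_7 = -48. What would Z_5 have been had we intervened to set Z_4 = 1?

Intervening sets Z_4 = 1 and removes its equation (Z_4 = 5 if Z_2 >= 2 else -4).
Z_3 = 1 if Z_2 >= 2 else 7  [with Z_2=-2]  = 7
Z_5 = Z_3^2 + Z_4  [with Z_3=7, Z_4=1]  = 50

50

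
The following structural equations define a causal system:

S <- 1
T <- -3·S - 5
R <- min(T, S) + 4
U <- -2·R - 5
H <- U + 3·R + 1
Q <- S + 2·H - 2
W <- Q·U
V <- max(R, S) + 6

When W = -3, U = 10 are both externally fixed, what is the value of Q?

-3

Setting W = -3, U = 10 by intervention discards those variables' equations.
T = -3·S - 5  [with S=1]  = -8
R = min(T, S) + 4  [with T=-8, S=1]  = -4
H = U + 3·R + 1  [with U=10, R=-4]  = -1
Q = S + 2·H - 2  [with S=1, H=-1]  = -3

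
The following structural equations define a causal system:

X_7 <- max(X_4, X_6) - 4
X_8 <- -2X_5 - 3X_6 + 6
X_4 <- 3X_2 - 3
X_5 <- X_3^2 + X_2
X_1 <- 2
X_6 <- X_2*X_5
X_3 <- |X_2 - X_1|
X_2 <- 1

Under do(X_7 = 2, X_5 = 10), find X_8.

-44

Under do(X_7 = 2, X_5 = 10), each intervened variable's structural equation is replaced by its fixed value.
X_6 = X_2*X_5  [with X_2=1, X_5=10]  = 10
X_8 = -2X_5 - 3X_6 + 6  [with X_5=10, X_6=10]  = -44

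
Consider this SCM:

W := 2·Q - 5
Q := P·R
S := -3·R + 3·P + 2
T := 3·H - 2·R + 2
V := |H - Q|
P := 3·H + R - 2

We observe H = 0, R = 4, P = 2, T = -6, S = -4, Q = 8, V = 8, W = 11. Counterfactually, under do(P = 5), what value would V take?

The intervention breaks the incoming arrows to P: P := 3·H + R - 2 no longer applies, and P = 5.
Q = P·R  [with P=5, R=4]  = 20
V = |H - Q|  [with H=0, Q=20]  = 20

20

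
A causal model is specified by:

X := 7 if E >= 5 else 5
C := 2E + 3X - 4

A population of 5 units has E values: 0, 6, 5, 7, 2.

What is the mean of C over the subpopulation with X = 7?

E[C|X=7] averages over only the 3 units with X=7 (E = 6, 5, 7): C = 29, 27, 31, mean 29.

29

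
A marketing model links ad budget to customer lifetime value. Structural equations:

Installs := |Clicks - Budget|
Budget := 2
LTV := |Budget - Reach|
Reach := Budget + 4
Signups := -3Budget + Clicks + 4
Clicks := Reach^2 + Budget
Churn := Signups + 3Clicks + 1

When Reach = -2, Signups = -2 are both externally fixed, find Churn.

17

Setting Reach = -2, Signups = -2 by intervention discards those variables' equations.
Clicks = Reach^2 + Budget  [with Reach=-2, Budget=2]  = 6
Churn = Signups + 3Clicks + 1  [with Signups=-2, Clicks=6]  = 17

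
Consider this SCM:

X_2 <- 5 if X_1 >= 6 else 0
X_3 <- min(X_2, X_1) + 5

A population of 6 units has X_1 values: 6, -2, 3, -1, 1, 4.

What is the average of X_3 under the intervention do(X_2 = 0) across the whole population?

The intervention sets X_2=0 in all 6 units regardless of X_1. Recomputing X_3 per unit gives 5, 3, 5, 4, 5, 5; average 4.5.

4.5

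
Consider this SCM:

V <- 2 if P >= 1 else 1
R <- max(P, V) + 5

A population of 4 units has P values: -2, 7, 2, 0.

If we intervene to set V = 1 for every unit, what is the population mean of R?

7.75

do(V=1) breaks V's dependence on P. With V=1 fixed, R across the units is 6, 12, 7, 6, mean 7.75.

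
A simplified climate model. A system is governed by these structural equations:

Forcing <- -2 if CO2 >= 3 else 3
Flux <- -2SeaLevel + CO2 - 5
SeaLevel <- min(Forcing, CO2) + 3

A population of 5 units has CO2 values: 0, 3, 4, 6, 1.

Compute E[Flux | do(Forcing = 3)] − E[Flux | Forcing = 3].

-0.7

do(Forcing=3) breaks Forcing's dependence on CO2. With Forcing=3 fixed, Flux across the units is -11, -14, -13, -11, -12, mean -12.2.
Conditioning on Forcing=3 selects the 2 unit(s) with CO2 ∈ {0, 1}. Their Flux values: -11, -12. Mean = -11.5.
Difference = -12.2 − (-11.5) = -0.7.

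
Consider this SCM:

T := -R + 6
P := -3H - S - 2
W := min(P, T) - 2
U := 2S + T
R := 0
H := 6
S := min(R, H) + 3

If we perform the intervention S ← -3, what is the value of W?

-19

The intervention breaks the incoming arrows to S: S := min(R, H) + 3 no longer applies, and S = -3.
T = -R + 6  [with R=0]  = 6
P = -3H - S - 2  [with H=6, S=-3]  = -17
W = min(P, T) - 2  [with P=-17, T=6]  = -19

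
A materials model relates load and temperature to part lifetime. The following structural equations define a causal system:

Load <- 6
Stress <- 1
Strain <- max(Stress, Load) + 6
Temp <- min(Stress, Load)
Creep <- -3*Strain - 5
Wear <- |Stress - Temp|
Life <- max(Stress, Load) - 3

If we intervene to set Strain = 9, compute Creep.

-32

do(Strain=9) replaces the equation Strain <- max(Stress, Load) + 6 with the constant Strain = 9.
Creep = -3*Strain - 5  [with Strain=9]  = -32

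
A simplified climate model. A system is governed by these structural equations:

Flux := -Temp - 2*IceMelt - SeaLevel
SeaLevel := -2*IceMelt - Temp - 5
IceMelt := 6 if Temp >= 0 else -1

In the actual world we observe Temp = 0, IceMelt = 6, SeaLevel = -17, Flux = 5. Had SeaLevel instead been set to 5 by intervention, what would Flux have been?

The intervention breaks the incoming arrows to SeaLevel: SeaLevel := -2*IceMelt - Temp - 5 no longer applies, and SeaLevel = 5.
IceMelt = 6 if Temp >= 0 else -1  [with Temp=0]  = 6
Flux = -Temp - 2*IceMelt - SeaLevel  [with Temp=0, IceMelt=6, SeaLevel=5]  = -17

-17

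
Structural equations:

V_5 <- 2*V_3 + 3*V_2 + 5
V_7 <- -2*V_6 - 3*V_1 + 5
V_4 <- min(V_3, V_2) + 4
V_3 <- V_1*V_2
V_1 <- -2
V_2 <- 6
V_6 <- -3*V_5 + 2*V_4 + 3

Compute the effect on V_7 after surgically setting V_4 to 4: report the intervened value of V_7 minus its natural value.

-48

The intervention breaks the incoming arrows to V_4: V_4 <- min(V_3, V_2) + 4 no longer applies, and V_4 = 4.
V_3 = V_1*V_2  [with V_1=-2, V_2=6]  = -12
V_5 = 2*V_3 + 3*V_2 + 5  [with V_3=-12, V_2=6]  = -1
V_6 = -3*V_5 + 2*V_4 + 3  [with V_5=-1, V_4=4]  = 14
V_7 = -2*V_6 - 3*V_1 + 5  [with V_6=14, V_1=-2]  = -17
Without intervention: V_3 = V_1*V_2  [with V_1=-2, V_2=6]  = -12; V_4 = min(V_3, V_2) + 4  [with V_3=-12, V_2=6]  = -8; V_5 = 2*V_3 + 3*V_2 + 5  [with V_3=-12, V_2=6]  = -1; V_6 = -3*V_5 + 2*V_4 + 3  [with V_5=-1, V_4=-8]  = -10; V_7 = -2*V_6 - 3*V_1 + 5  [with V_6=-10, V_1=-2]  = 31.
Change = -17 − 31 = -48.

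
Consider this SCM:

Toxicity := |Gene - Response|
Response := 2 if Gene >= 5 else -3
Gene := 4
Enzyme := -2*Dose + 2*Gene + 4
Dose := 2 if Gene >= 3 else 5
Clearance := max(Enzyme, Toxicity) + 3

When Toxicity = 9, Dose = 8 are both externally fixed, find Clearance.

12

The joint intervention fixes Toxicity = 9, Dose = 8, removing each variable's own equation.
Enzyme = -2*Dose + 2*Gene + 4  [with Dose=8, Gene=4]  = -4
Clearance = max(Enzyme, Toxicity) + 3  [with Enzyme=-4, Toxicity=9]  = 12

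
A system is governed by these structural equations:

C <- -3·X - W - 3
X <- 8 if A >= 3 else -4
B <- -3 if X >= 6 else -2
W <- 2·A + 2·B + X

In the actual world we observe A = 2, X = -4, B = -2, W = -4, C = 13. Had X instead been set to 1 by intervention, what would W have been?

Under do(X=1), the mechanism X <- 8 if A >= 3 else -4 is discarded; X is fixed at 1.
B = -3 if X >= 6 else -2  [with X=1]  = -2
W = 2·A + 2·B + X  [with A=2, B=-2, X=1]  = 1

1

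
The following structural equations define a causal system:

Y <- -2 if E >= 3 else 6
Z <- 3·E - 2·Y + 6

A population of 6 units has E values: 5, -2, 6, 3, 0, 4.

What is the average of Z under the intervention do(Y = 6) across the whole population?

do(Y=6) breaks Y's dependence on E. With Y=6 fixed, Z across the units is 9, -12, 12, 3, -6, 6, mean 2.

2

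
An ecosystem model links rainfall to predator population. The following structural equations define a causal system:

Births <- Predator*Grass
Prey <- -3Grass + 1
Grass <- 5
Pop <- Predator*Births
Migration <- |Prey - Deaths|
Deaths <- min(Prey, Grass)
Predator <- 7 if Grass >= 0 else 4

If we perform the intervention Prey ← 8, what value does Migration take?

Under do(Prey=8), the mechanism Prey <- -3Grass + 1 is discarded; Prey is fixed at 8.
Deaths = min(Prey, Grass)  [with Prey=8, Grass=5]  = 5
Migration = |Prey - Deaths|  [with Prey=8, Deaths=5]  = 3

3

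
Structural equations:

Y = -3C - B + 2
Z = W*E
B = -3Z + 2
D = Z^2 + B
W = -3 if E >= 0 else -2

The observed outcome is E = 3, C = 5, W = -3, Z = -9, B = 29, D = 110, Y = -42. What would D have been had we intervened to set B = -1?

The intervention breaks the incoming arrows to B: B = -3Z + 2 no longer applies, and B = -1.
W = -3 if E >= 0 else -2  [with E=3]  = -3
Z = W*E  [with W=-3, E=3]  = -9
D = Z^2 + B  [with Z=-9, B=-1]  = 80

80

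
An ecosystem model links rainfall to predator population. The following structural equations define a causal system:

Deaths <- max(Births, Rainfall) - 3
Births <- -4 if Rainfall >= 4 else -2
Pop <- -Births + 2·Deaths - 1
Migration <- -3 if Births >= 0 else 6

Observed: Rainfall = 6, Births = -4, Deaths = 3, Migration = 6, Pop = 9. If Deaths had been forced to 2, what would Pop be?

do(Deaths=2) replaces the equation Deaths <- max(Births, Rainfall) - 3 with the constant Deaths = 2.
Births = -4 if Rainfall >= 4 else -2  [with Rainfall=6]  = -4
Pop = -Births + 2·Deaths - 1  [with Births=-4, Deaths=2]  = 7

7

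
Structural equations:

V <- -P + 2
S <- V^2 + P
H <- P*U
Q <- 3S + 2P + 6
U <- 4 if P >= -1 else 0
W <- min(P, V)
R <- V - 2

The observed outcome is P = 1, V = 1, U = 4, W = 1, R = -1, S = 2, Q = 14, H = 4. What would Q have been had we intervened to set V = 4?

Under do(V=4), the mechanism V <- -P + 2 is discarded; V is fixed at 4.
S = V^2 + P  [with V=4, P=1]  = 17
Q = 3S + 2P + 6  [with S=17, P=1]  = 59

59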